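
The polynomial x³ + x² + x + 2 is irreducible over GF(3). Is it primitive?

No

Write f(x) = x³ + x² + x + 2.
|GF(3^3)^×| = 3^3 − 1 = 26. Prime factorization: 26 = 2·13.
f is primitive ⇔ x has order 26 in GF(3)[x]/(f), i.e. x^(26/q) ≠ 1 for each prime q | 26.
x^(13) mod f = 1
x^(2) mod f = x².
Since x^(13) = 1, the order of x divides 13 < 26; not primitive.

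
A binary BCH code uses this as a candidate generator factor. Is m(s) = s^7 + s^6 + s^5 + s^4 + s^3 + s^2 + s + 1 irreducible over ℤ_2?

Check for roots in ℤ_2: m(0) = 1; m(1) = 0 → root.
m(1) = 0, so (s − 1) divides m(s); m is reducible.

No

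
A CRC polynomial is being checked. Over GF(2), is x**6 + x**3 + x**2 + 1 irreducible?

Write g(x) = x**6 + x**3 + x**2 + 1.
Check for roots in GF(2): g(0) = 1; g(1) = 0 → root.
g(1) = 0, so (x − 1) divides g(x); g is reducible.

No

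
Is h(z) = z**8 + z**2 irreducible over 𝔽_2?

Check for roots in 𝔽_2: h(0) = 0 → root; h(1) = 0 → root.
h(0) = 0, so (z) divides h(z); h is reducible.

No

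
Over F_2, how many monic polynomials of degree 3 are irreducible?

Gauss's count: N_{2}(3) = (1/3) Σ_{d|3} μ(3/d)·2^d.
Divisors of 3: 1, 3; μ(3/d) for each: -1, 1.
Σ = − 2^1 + 2^3 = 6.
N = 6/3 = 2.

2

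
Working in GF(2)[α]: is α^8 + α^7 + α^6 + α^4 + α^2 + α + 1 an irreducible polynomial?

Yes

Write f(α) = α^8 + α^7 + α^6 + α^4 + α^2 + α + 1.
Check for roots in GF(2): f(0) = 1; f(1) = 1.
No roots, so no linear factors.
Monic irreducibles of degree 2 over GF(2): α^2 + α + 1.
None of them divide f (all give nonzero remainder).
Monic irreducibles of degree 3 over GF(2): α^3 + α + 1, α^3 + α^2 + 1.
None of them divide f (all give nonzero remainder).
Monic irreducibles of degree 4 over GF(2): α^4 + α + 1, α^4 + α^3 + 1, α^4 + α^3 + α^2 + α + 1.
None of them divide f (all give nonzero remainder).
No irreducible factor of degree ≤ 4 exists, so f is irreducible over GF(2).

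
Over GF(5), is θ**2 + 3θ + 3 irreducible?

Write h(θ) = θ**2 + 3θ + 3.
Check for roots in GF(5): h(0) = 3; h(1) = 2; h(2) = 3; h(3) = 1; h(4) = 1.
No roots. A degree-2 polynomial over a field with no linear factor is irreducible.

Yes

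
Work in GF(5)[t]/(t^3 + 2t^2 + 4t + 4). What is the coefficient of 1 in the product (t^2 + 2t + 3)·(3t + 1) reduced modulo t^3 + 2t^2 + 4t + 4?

Multiply in GF(5)[t]: (t^2 + 2t + 3)·(3t + 1) = 3t^3 + 2t^2 + t + 3.
Reduce using t^3 ≡ 3t^2 + t + 1 (mod t^3 + 2t^2 + 4t + 4).
Reduced: t^2 + 4t + 1.

1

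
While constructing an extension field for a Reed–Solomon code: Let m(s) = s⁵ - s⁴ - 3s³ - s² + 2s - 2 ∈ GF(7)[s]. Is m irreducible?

Check for roots in GF(7): m(0) = 5; m(1) = 3; m(2) = 4; m(3) = 6; m(4) = 6; m(5) = 1; m(6) = 3.
No roots, so no linear factors.
Degree-2 irreducible divisors: test the 21 monic irreducibles of degree 2 over GF(7).
None of them divide m (all give nonzero remainder).
No irreducible factor of degree ≤ 2 exists, so m is irreducible over GF(7).

Yes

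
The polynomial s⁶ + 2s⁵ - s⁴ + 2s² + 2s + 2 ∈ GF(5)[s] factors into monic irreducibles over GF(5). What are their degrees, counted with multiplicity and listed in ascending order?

1, 1, 2, 2

Write f(s) = s⁶ + 2s⁵ - s⁴ + 2s² + 2s + 2.
Roots in GF(5): f(0) = 2; f(1) = 3; f(2) = 1; f(3) = 0 → root; f(4) = 0 → root.
Linear factors from roots: (s + 2), (s + 1).
Complete factorization: f(s) = (s + 1)·(s + 2)·(s² - 2)·(s² - s + 2).
Factor degrees with multiplicity: 1 + 1 + 2 + 2 = 6.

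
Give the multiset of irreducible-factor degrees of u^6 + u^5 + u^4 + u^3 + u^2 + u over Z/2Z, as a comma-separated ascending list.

Write h(u) = u^6 + u^5 + u^4 + u^3 + u^2 + u.
Roots in Z/2Z: h(0) = 0 → root; h(1) = 0 → root.
Linear factors from roots: (u), (u + 1).
Complete factorization: h(u) = (u)·(u + 1)·(u^2 + u + 1)^2.
Factor degrees with multiplicity: 1 + 1 + 2 + 2 = 6.

1, 1, 2, 2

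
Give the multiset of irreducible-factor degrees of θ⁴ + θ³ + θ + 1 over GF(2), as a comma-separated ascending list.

1, 1, 2

Write f(θ) = θ⁴ + θ³ + θ + 1.
Roots in GF(2): f(0) = 1; f(1) = 0 → root.
Linear factors from roots: (θ + 1).
Complete factorization: f(θ) = (θ + 1)^2·(θ² + θ + 1).
Factor degrees with multiplicity: 1 + 1 + 2 = 4.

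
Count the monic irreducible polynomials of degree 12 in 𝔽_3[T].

44220

The number of monic irreducibles of degree 12 over GF(3) is (1/12)·Σ_{d∣12} μ(12/d) 3^d.
Divisors of 12: 1, 2, 3, 4, 6, 12; μ(12/d) for each: 0, 1, 0, -1, -1, 1.
Σ = 3^2 − 3^4 − 3^6 + 3^12 = 530640.
N = 530640/12 = 44220.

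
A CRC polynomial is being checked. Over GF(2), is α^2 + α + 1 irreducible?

Write g(α) = α^2 + α + 1.
Check for roots in GF(2): g(0) = 1; g(1) = 1.
No roots. A degree-2 polynomial over a field with no linear factor is irreducible.

Yes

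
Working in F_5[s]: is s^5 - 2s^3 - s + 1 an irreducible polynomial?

No

Write P(s) = s^5 - 2s^3 - s + 1.
Check for roots in F_5: P(0) = 1; P(1) = 4; P(2) = 0 → root; P(3) = 2; P(4) = 3.
P(2) = 0, so (s − 2) divides P(s); P is reducible.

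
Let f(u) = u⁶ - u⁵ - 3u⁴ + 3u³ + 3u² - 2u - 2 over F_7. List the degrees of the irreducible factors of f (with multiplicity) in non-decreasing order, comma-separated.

Linear factors from roots: (u - 2), (u - 3), (u + 3).
Complete factorization: f(u) = (u + 3)·(u - 2)·(u - 3)^2·(u² - 3u - 1).
Factor degrees with multiplicity: 1 + 1 + 1 + 1 + 2 = 6.

1, 1, 1, 1, 2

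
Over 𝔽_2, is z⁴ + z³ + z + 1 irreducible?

Write g(z) = z⁴ + z³ + z + 1.
Check for roots in 𝔽_2: g(0) = 1; g(1) = 0 → root.
g(1) = 0, so (z − 1) divides g(z); g is reducible.

No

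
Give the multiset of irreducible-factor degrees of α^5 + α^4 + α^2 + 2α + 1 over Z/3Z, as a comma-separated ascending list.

1, 1, 3

Write g(α) = α^5 + α^4 + α^2 + 2α + 1.
Roots in Z/3Z: g(0) = 1; g(1) = 0 → root; g(2) = 0 → root.
Linear factors from roots: (α + 2), (α + 1).
Complete factorization: g(α) = (α + 1)·(α + 2)·(α^3 + α^2 + α + 2).
Factor degrees with multiplicity: 1 + 1 + 3 = 5.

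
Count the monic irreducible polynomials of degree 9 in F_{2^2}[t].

29120

Gauss's count: N_{4}(9) = (1/9) Σ_{d|9} μ(9/d)·4^d.
Divisors of 9: 1, 3, 9; μ(9/d) for each: 0, -1, 1.
Σ = − 4^3 + 4^9 = 262080.
N = 262080/9 = 29120.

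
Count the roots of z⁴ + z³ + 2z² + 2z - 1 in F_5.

2

Write h(z) = z⁴ + z³ + 2z² + 2z - 1.
Evaluate at each of the 5 elements of F_5:
h(0) = 4; h(1) = 0 → root; h(2) = 0 → root; h(3) = 1; h(4) = 4.
Roots: {1, 2}.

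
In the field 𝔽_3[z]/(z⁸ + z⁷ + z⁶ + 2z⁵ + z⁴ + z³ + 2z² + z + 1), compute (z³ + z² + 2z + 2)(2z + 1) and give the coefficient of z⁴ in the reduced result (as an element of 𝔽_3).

Multiply in 𝔽_3[z]: (z³ + z² + 2z + 2)·(2z + 1) = 2z⁴ + 2z² + 2.
Reduced: 2z⁴ + 2z² + 2.

2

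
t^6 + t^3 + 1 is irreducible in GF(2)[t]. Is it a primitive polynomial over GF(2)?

No

Write f(t) = t^6 + t^3 + 1.
|GF(2^6)^×| = 2^6 − 1 = 63. Prime factorization: 63 = 3^2·7.
f is primitive ⇔ t has order 63 in GF(2)[t]/(f), i.e. t^(63/q) ≠ 1 for each prime q | 63.
t^(21) mod f = t^3.
t^(9) mod f = 1
Since t^(9) = 1, the order of t divides 9 < 63; not primitive.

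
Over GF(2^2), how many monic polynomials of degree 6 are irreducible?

The number of monic irreducibles of degree 6 over GF(4) is (1/6)·Σ_{d∣6} μ(6/d) 4^d.
Divisors of 6: 1, 2, 3, 6; μ(6/d) for each: 1, -1, -1, 1.
Σ = 4^1 − 4^2 − 4^3 + 4^6 = 4020.
N = 4020/6 = 670.

670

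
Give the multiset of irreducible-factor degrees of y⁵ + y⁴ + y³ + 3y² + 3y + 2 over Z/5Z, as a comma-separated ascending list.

Write f(y) = y⁵ + y⁴ + y³ + 3y² + 3y + 2.
Roots in Z/5Z: f(0) = 2; f(1) = 1; f(2) = 1; f(3) = 4; f(4) = 1.
Complete factorization: f(y) = (y² + 2)·(y³ + y² + 4y + 1).
Factor degrees with multiplicity: 2 + 3 = 5.

2, 3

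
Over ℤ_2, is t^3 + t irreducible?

Write g(t) = t^3 + t.
Check for roots in ℤ_2: g(0) = 0 → root; g(1) = 0 → root.
g(0) = 0, so (t) divides g(t); g is reducible.

No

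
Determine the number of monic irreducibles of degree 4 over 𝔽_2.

3

By the necklace-counting formula, N_2(4) = (1/4) Σ_{d|4} μ(4/d)·2^d.
Divisors of 4: 1, 2, 4; μ(4/d) for each: 0, -1, 1.
Σ = − 2^2 + 2^4 = 12.
N = 12/4 = 3.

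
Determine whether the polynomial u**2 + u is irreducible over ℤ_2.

No

Write f(u) = u**2 + u.
Check for roots in ℤ_2: f(0) = 0 → root; f(1) = 0 → root.
f(0) = 0, so (u) divides f(u); f is reducible.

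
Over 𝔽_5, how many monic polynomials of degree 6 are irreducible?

The number of monic irreducibles of degree 6 over GF(5) is (1/6)·Σ_{d∣6} μ(6/d) 5^d.
Divisors of 6: 1, 2, 3, 6; μ(6/d) for each: 1, -1, -1, 1.
Σ = 5^1 − 5^2 − 5^3 + 5^6 = 15480.
N = 15480/6 = 2580.

2580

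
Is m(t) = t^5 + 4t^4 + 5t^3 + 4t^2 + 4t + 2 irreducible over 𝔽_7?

Check for roots in 𝔽_7: m(0) = 2; m(1) = 6; m(2) = 1; m(3) = 3; m(4) = 0 → root; m(5) = 2; m(6) = 0 → root.
m(4) = 0, so (t − 4) divides m(t); m is reducible.

No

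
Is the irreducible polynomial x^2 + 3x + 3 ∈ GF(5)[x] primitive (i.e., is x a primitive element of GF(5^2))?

Yes

Write f(x) = x^2 + 3x + 3.
|GF(5^2)^×| = 5^2 − 1 = 24. Prime factorization: 24 = 2^3·3.
f is primitive ⇔ x has order 24 in GF(5)[x]/(f), i.e. x^(24/q) ≠ 1 for each prime q | 24.
x^(12) mod f = 4.
x^(8) mod f = x + 1.
None equal 1, so x has full order 24; f is primitive.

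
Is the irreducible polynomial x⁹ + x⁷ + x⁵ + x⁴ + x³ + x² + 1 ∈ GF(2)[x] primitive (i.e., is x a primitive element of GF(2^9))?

Yes

Write f(x) = x⁹ + x⁷ + x⁵ + x⁴ + x³ + x² + 1.
|GF(2^9)^×| = 2^9 − 1 = 511. Prime factorization: 511 = 7·73.
f is primitive ⇔ x has order 511 in GF(2)[x]/(f), i.e. x^(511/q) ≠ 1 for each prime q | 511.
x^(73) mod f = x⁷ + x⁴ + 1.
x^(7) mod f = x⁷.
None equal 1, so x has full order 511; f is primitive.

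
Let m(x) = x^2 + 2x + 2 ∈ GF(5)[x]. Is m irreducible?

No

Check for roots in GF(5): m(0) = 2; m(1) = 0 → root; m(2) = 0 → root; m(3) = 2; m(4) = 1.
m(1) = 0, so (x − 1) divides m(x); m is reducible.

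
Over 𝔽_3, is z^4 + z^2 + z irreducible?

Write P(z) = z^4 + z^2 + z.
Check for roots in 𝔽_3: P(0) = 0 → root; P(1) = 0 → root; P(2) = 1.
P(0) = 0, so (z) divides P(z); P is reducible.

No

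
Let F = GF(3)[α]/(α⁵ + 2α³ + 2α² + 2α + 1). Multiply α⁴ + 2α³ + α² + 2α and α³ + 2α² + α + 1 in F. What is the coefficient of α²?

Multiply in GF(3)[α]: (α⁴ + 2α³ + α² + 2α)·(α³ + 2α² + α + 1) = α⁷ + α⁶ + α⁴ + α³ + 2α.
Reduce using α⁵ ≡ α³ + α² + α + 2 (mod α⁵ + 2α³ + 2α² + 2α + 1).
Reduced: α³ + α² + 2α + 2.

1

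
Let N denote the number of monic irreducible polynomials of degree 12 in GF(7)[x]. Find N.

x^(7^12) − x is the product of all monic irreducibles of degree dividing 12; Möbius inversion gives N = (1/12) Σ μ(12/d)·7^d.
Divisors of 12: 1, 2, 3, 4, 6, 12; μ(12/d) for each: 0, 1, 0, -1, -1, 1.
Σ = 7^2 − 7^4 − 7^6 + 7^12 = 13841167200.
N = 13841167200/12 = 1153430600.

1153430600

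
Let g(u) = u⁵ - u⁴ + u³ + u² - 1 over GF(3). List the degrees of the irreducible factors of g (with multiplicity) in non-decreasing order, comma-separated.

1, 2, 2

Roots in GF(3): g(0) = 2; g(1) = 1; g(2) = 0 → root.
Linear factors from roots: (u + 1).
Complete factorization: g(u) = (u + 1)·(u² + 1)·(u² + u - 1).
Factor degrees with multiplicity: 1 + 2 + 2 = 5.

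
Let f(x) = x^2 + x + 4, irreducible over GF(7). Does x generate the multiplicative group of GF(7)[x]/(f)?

No

|GF(7^2)^×| = 7^2 − 1 = 48. Prime factorization: 48 = 2^4·3.
f is primitive ⇔ x has order 48 in GF(7)[x]/(f), i.e. x^(48/q) ≠ 1 for each prime q | 48.
x^(24) mod f = 1
x^(16) mod f = 2.
Since x^(24) = 1, the order of x divides 24 < 48; not primitive.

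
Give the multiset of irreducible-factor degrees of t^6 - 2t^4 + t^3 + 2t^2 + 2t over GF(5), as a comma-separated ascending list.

Write h(t) = t^6 - 2t^4 + t^3 + 2t^2 + 2t.
Roots in GF(5): h(0) = 0 → root; h(1) = 4; h(2) = 2; h(3) = 3; h(4) = 3.
Linear factors from roots: (t).
Complete factorization: h(t) = (t)·(t^2 + 2)·(t^3 + t + 1).
Factor degrees with multiplicity: 1 + 2 + 3 = 6.

1, 2, 3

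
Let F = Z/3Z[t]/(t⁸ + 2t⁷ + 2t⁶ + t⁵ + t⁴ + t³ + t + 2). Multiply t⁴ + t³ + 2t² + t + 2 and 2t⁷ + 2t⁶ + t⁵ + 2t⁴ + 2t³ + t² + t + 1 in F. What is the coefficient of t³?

Multiply in Z/3Z[t]: (t⁴ + t³ + 2t² + t + 2)·(2t⁷ + 2t⁶ + t⁵ + 2t⁴ + 2t³ + t² + t + 1) = 2t¹¹ + t¹⁰ + t⁹ + t⁵ + t⁴ + 2t³ + 2t² + 2.
Reduce using t⁸ ≡ t⁷ + t⁶ + 2t⁵ + 2t⁴ + 2t³ + 2t + 1 (mod t⁸ + 2t⁷ + 2t⁶ + t⁵ + t⁴ + t³ + t + 2).
Reduced: 2t⁷ + 2t⁶ + t⁴ + 2t² + 2t.

0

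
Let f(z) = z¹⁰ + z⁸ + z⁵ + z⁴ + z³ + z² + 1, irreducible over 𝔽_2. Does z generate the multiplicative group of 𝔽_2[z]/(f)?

|GF(2^10)^×| = 2^10 − 1 = 1023. Prime factorization: 1023 = 3·11·31.
f is primitive ⇔ z has order 1023 in GF(2)[z]/(f), i.e. z^(1023/q) ≠ 1 for each prime q | 1023.
z^(341) mod f = z⁹ + z⁸ + z⁷ + z⁶ + z⁵ + z⁴ + 1.
z^(93) mod f = z⁷ + z⁵ + z⁴ + z³ + z² + z.
z^(33) mod f = z⁹ + z⁸ + z⁷ + z⁴ + 1.
None equal 1, so z has full order 1023; f is primitive.

Yes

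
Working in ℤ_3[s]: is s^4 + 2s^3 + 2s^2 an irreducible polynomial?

Write h(s) = s^4 + 2s^3 + 2s^2.
Check for roots in ℤ_3: h(0) = 0 → root; h(1) = 2; h(2) = 1.
h(0) = 0, so (s) divides h(s); h is reducible.

No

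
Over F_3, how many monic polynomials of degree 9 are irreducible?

2184

x^(3^9) − x is the product of all monic irreducibles of degree dividing 9; Möbius inversion gives N = (1/9) Σ μ(9/d)·3^d.
Divisors of 9: 1, 3, 9; μ(9/d) for each: 0, -1, 1.
Σ = − 3^3 + 3^9 = 19656.
N = 19656/9 = 2184.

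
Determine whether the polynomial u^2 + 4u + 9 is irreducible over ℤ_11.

Yes

Write P(u) = u^2 + 4u + 9.
Check each element of ℤ_11 for a root: P(0)=9, P(1)=3, P(2)=10, P(3)=8, P(4)=8, P(5)=10, P(6)=3, P(7)=9, P(8)=6, P(9)=5, P(10)=6.
No roots. A degree-2 polynomial over a field with no linear factor is irreducible.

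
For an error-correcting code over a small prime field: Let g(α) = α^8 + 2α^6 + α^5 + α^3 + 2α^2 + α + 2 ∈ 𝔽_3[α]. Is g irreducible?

Check for roots in 𝔽_3: g(0) = 2; g(1) = 1; g(2) = 1.
No roots, so no linear factors.
Monic irreducibles of degree 2 over GF(3): α^2 + 1, α^2 + α + 2, α^2 + 2α + 2.
None of them divide g (all give nonzero remainder).
Degree-3 irreducible divisors: test the 8 monic irreducibles of degree 3 over GF(3).
None of them divide g (all give nonzero remainder).
Degree-4 irreducible divisors: test the 18 monic irreducibles of degree 4 over GF(3).
None of them divide g (all give nonzero remainder).
No irreducible factor of degree ≤ 4 exists, so g is irreducible over GF(3).

Yes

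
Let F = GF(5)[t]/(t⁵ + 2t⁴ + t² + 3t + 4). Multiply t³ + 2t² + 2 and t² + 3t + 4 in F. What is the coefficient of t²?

4

Multiply in GF(5)[t]: (t³ + 2t² + 2)·(t² + 3t + 4) = t⁵ + t + 3.
Reduce using t⁵ ≡ 3t⁴ + 4t² + 2t + 1 (mod t⁵ + 2t⁴ + t² + 3t + 4).
Reduced: 3t⁴ + 4t² + 3t + 4.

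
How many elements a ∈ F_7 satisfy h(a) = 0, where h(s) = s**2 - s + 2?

Evaluate at each of the 7 elements of F_7:
h(0) = 2; h(1) = 2; h(2) = 4; h(3) = 1; h(4) = 0 → root; h(5) = 1; h(6) = 4.
Roots: {4}.

1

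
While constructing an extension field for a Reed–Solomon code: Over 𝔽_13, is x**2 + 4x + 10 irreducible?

Yes

Write P(x) = x**2 + 4x + 10.
Check each element of 𝔽_13 for a root: P(0)=10, P(1)=2, P(2)=9, P(3)=5, P(4)=3, P(5)=3, P(6)=5, P(7)=9, P(8)=2, P(9)=10, P(10)=7, P(11)=6, P(12)=7.
No roots. A degree-2 polynomial over a field with no linear factor is irreducible.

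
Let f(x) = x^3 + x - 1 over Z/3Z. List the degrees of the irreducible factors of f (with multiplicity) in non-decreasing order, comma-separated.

1, 2

Roots in Z/3Z: f(0) = 2; f(1) = 1; f(2) = 0 → root.
Linear factors from roots: (x + 1).
Complete factorization: f(x) = (x + 1)·(x^2 - x - 1).
Factor degrees with multiplicity: 1 + 2 = 3.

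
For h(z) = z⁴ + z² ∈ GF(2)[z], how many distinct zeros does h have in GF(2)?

2

Evaluate at each of the 2 elements of GF(2):
h(0) = 0 → root; h(1) = 0 → root.
Roots: {0, 1}.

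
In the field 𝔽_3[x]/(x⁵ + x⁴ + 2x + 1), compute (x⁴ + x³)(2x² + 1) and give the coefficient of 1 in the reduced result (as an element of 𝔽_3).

0

Multiply in 𝔽_3[x]: (x⁴ + x³)·(2x² + 1) = 2x⁶ + 2x⁵ + x⁴ + x³.
Reduce using x⁵ ≡ 2x⁴ + x + 2 (mod x⁵ + x⁴ + 2x + 1).
Reduced: x⁴ + x³ + 2x² + x.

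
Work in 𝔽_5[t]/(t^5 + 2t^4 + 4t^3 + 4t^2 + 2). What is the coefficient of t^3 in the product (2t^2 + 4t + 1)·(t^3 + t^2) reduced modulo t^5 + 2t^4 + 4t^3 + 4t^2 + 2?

Multiply in 𝔽_5[t]: (2t^2 + 4t + 1)·(t^3 + t^2) = 2t^5 + t^4 + t^2.
Reduce using t^5 ≡ 3t^4 + t^3 + t^2 + 3 (mod t^5 + 2t^4 + 4t^3 + 4t^2 + 2).
Reduced: 2t^4 + 2t^3 + 3t^2 + 1.

2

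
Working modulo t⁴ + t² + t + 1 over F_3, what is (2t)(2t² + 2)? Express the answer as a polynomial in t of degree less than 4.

Multiply in F_3[t]: (2t)·(2t² + 2) = t³ + t.
Reduced: t³ + t.

t^3 + t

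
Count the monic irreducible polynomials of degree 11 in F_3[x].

Gauss's count: N_{3}(11) = (1/11) Σ_{d|11} μ(11/d)·3^d.
Divisors of 11: 1, 11; μ(11/d) for each: -1, 1.
Σ = − 3^1 + 3^11 = 177144.
N = 177144/11 = 16104.

16104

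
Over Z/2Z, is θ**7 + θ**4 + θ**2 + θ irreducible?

No

Write f(θ) = θ**7 + θ**4 + θ**2 + θ.
Check for roots in Z/2Z: f(0) = 0 → root; f(1) = 0 → root.
f(0) = 0, so (θ) divides f(θ); f is reducible.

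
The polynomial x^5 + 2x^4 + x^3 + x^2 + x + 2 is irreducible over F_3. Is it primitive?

No

Write f(x) = x^5 + 2x^4 + x^3 + x^2 + x + 2.
|GF(3^5)^×| = 3^5 − 1 = 242. Prime factorization: 242 = 2·11^2.
f is primitive ⇔ x has order 242 in GF(3)[x]/(f), i.e. x^(242/q) ≠ 1 for each prime q | 242.
x^(121) mod f = 1
x^(22) mod f = x^4 + 2x^2 + 2x + 1.
Since x^(121) = 1, the order of x divides 121 < 242; not primitive.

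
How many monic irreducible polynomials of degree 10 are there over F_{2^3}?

The number of monic irreducibles of degree 10 over GF(8) is (1/10)·Σ_{d∣10} μ(10/d) 8^d.
Divisors of 10: 1, 2, 5, 10; μ(10/d) for each: 1, -1, -1, 1.
Σ = 8^1 − 8^2 − 8^5 + 8^10 = 1073709000.
N = 1073709000/10 = 107370900.

107370900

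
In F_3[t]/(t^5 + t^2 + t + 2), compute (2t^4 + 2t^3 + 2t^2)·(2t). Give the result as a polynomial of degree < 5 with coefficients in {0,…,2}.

Multiply in F_3[t]: (2t^4 + 2t^3 + 2t^2)·(2t) = t^5 + t^4 + t^3.
Reduce using t^5 ≡ 2t^2 + 2t + 1 (mod t^5 + t^2 + t + 2).
Reduced: t^4 + t^3 + 2t^2 + 2t + 1.

t^4 + t^3 + 2t^2 + 2t + 1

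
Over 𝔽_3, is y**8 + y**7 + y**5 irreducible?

Write f(y) = y**8 + y**7 + y**5.
Check for roots in 𝔽_3: f(0) = 0 → root; f(1) = 0 → root; f(2) = 2.
f(0) = 0, so (y) divides f(y); f is reducible.

No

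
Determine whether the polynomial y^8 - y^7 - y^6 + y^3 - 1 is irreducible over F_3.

Write P(y) = y^8 - y^7 - y^6 + y^3 - 1.
Check for roots in F_3: P(0) = 2; P(1) = 2; P(2) = 2.
No roots, so no linear factors.
Monic irreducibles of degree 2 over GF(3): y^2 + 1, y^2 + y - 1, y^2 - y - 1.
None of them divide P (all give nonzero remainder).
Degree-3 irreducible divisors: test the 8 monic irreducibles of degree 3 over GF(3).
None of them divide P (all give nonzero remainder).
Degree-4 irreducible divisors: test the 18 monic irreducibles of degree 4 over GF(3).
None of them divide P (all give nonzero remainder).
No irreducible factor of degree ≤ 4 exists, so P is irreducible over GF(3).

Yes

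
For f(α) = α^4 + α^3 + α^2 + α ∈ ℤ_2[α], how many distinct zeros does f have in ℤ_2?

2

Evaluate at each of the 2 elements of ℤ_2:
f(0) = 0 → root; f(1) = 0 → root.
Roots: {0, 1}.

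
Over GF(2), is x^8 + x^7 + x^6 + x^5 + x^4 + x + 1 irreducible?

Yes

Write h(x) = x^8 + x^7 + x^6 + x^5 + x^4 + x + 1.
Check for roots in GF(2): h(0) = 1; h(1) = 1.
No roots, so no linear factors.
Monic irreducibles of degree 2 over GF(2): x^2 + x + 1.
None of them divide h (all give nonzero remainder).
Monic irreducibles of degree 3 over GF(2): x^3 + x + 1, x^3 + x^2 + 1.
None of them divide h (all give nonzero remainder).
Monic irreducibles of degree 4 over GF(2): x^4 + x + 1, x^4 + x^3 + 1, x^4 + x^3 + x^2 + x + 1.
None of them divide h (all give nonzero remainder).
No irreducible factor of degree ≤ 4 exists, so h is irreducible over GF(2).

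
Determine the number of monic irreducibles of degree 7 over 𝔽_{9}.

683280

By the necklace-counting formula, N_9(7) = (1/7) Σ_{d|7} μ(7/d)·9^d.
Divisors of 7: 1, 7; μ(7/d) for each: -1, 1.
Σ = − 9^1 + 9^7 = 4782960.
N = 4782960/7 = 683280.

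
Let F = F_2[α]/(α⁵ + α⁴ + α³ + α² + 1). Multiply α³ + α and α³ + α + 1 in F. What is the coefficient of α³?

Multiply in F_2[α]: (α³ + α)·(α³ + α + 1) = α⁶ + α³ + α² + α.
Reduce using α⁵ ≡ α⁴ + α³ + α² + 1 (mod α⁵ + α⁴ + α³ + α² + 1).
Reduced: α³ + 1.

1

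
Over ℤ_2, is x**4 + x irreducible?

Write h(x) = x**4 + x.
Check for roots in ℤ_2: h(0) = 0 → root; h(1) = 0 → root.
h(0) = 0, so (x) divides h(x); h is reducible.

No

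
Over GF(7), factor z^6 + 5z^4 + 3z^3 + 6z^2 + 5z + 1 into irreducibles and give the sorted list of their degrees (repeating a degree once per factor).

1, 1, 2, 2

Write g(z) = z^6 + 5z^4 + 3z^3 + 6z^2 + 5z + 1.
Linear factors from roots: (z + 6), (z + 5).
Complete factorization: g(z) = (z + 5)·(z + 6)·(z^2 + 4)·(z^2 + 3z + 1).
Factor degrees with multiplicity: 1 + 1 + 2 + 2 = 6.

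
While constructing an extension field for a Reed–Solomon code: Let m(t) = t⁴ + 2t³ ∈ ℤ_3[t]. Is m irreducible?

No

Check for roots in ℤ_3: m(0) = 0 → root; m(1) = 0 → root; m(2) = 2.
m(0) = 0, so (t) divides m(t); m is reducible.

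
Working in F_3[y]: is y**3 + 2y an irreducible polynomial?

No

Write g(y) = y**3 + 2y.
Check for roots in F_3: g(0) = 0 → root; g(1) = 0 → root; g(2) = 0 → root.
g(0) = 0, so (y) divides g(y); g is reducible.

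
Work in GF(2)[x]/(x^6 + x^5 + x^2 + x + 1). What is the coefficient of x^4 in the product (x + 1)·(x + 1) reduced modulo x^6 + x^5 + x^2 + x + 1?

Multiply in GF(2)[x]: (x + 1)·(x + 1) = x^2 + 1.
Reduced: x^2 + 1.

0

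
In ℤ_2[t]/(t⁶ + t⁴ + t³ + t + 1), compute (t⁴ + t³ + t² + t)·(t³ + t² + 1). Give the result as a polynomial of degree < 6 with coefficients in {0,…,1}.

Multiply in ℤ_2[t]: (t⁴ + t³ + t² + t)·(t³ + t² + 1) = t⁷ + t⁴ + t² + t.
Reduce using t⁶ ≡ t⁴ + t³ + t + 1 (mod t⁶ + t⁴ + t³ + t + 1).
Reduced: t⁵.

t^5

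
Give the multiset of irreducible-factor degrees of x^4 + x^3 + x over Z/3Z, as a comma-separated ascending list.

Write h(x) = x^4 + x^3 + x.
Roots in Z/3Z: h(0) = 0 → root; h(1) = 0 → root; h(2) = 2.
Linear factors from roots: (x), (x + 2).
Complete factorization: h(x) = (x)·(x + 2)·(x^2 + 2x + 2).
Factor degrees with multiplicity: 1 + 1 + 2 = 4.

1, 1, 2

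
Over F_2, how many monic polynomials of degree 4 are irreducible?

By the necklace-counting formula, N_2(4) = (1/4) Σ_{d|4} μ(4/d)·2^d.
Divisors of 4: 1, 2, 4; μ(4/d) for each: 0, -1, 1.
Σ = − 2^2 + 2^4 = 12.
N = 12/4 = 3.

3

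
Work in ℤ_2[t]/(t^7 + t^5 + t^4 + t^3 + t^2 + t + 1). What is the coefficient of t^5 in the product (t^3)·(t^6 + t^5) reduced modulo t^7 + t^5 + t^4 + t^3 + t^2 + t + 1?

Multiply in ℤ_2[t]: (t^3)·(t^6 + t^5) = t^9 + t^8.
Reduce using t^7 ≡ t^5 + t^4 + t^3 + t^2 + t + 1 (mod t^7 + t^5 + t^4 + t^3 + t^2 + t + 1).
Reduced: t^5 + t^4 + t^3 + t^2 + 1.

1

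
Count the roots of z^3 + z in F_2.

2

Write g(z) = z^3 + z.
Evaluate at each of the 2 elements of F_2:
g(0) = 0 → root; g(1) = 0 → root.
Roots: {0, 1}.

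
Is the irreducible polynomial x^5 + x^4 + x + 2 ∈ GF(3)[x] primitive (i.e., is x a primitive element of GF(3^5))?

No

Write f(x) = x^5 + x^4 + x + 2.
|GF(3^5)^×| = 3^5 − 1 = 242. Prime factorization: 242 = 2·11^2.
f is primitive ⇔ x has order 242 in GF(3)[x]/(f), i.e. x^(242/q) ≠ 1 for each prime q | 242.
x^(121) mod f = 1
x^(22) mod f = x^4 + 2x^3 + x + 1.
Since x^(121) = 1, the order of x divides 121 < 242; not primitive.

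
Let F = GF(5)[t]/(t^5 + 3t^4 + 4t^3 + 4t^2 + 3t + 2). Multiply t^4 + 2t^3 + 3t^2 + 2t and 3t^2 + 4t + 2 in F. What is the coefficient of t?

Multiply in GF(5)[t]: (t^4 + 2t^3 + 3t^2 + 2t)·(3t^2 + 4t + 2) = 3t^6 + 4t^4 + 2t^3 + 4t^2 + 4t.
Reduce using t^5 ≡ 2t^4 + t^3 + t^2 + 2t + 3 (mod t^5 + 3t^4 + 4t^3 + 4t^2 + 3t + 2).
Reduced: 4t^4 + t^3 + t^2 + 3.

0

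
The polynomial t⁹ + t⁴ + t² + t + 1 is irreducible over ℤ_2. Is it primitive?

No

Write f(t) = t⁹ + t⁴ + t² + t + 1.
|GF(2^9)^×| = 2^9 − 1 = 511. Prime factorization: 511 = 7·73.
f is primitive ⇔ t has order 511 in GF(2)[t]/(f), i.e. t^(511/q) ≠ 1 for each prime q | 511.
t^(73) mod f = 1
t^(7) mod f = t⁷.
Since t^(73) = 1, the order of t divides 73 < 511; not primitive.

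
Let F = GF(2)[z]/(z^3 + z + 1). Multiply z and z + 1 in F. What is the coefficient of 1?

Multiply in GF(2)[z]: (z)·(z + 1) = z^2 + z.
Reduced: z^2 + z.

0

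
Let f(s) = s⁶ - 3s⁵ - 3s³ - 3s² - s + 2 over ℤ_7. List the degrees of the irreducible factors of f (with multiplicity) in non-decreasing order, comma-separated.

Linear factors from roots: (s - 1), (s + 1).
Complete factorization: f(s) = (s + 1)·(s - 1)·(s² + 2)·(s² - 3s - 1).
Factor degrees with multiplicity: 1 + 1 + 2 + 2 = 6.

1, 1, 2, 2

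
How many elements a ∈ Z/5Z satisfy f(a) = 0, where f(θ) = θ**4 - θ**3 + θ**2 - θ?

Evaluate at each of the 5 elements of Z/5Z:
f(0) = 0 → root; f(1) = 0 → root; f(2) = 0 → root; f(3) = 0 → root; f(4) = 4.
Roots: {0, 1, 2, 3}.

4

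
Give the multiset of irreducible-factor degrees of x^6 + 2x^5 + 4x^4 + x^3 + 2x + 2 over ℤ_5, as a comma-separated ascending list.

Write f(x) = x^6 + 2x^5 + 4x^4 + x^3 + 2x + 2.
Roots in ℤ_5: f(0) = 2; f(1) = 2; f(2) = 1; f(3) = 4; f(4) = 2.
Complete factorization: f(x) = (x^6 + 2x^5 + 4x^4 + x^3 + 2x + 2).
Factor degrees with multiplicity: 6 = 6.

6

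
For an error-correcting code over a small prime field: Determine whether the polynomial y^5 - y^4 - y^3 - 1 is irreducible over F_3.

Write g(y) = y^5 - y^4 - y^3 - 1.
Check for roots in F_3: g(0) = 2; g(1) = 1; g(2) = 1.
No roots, so no linear factors.
Monic irreducibles of degree 2 over GF(3): y^2 + 1, y^2 + y - 1, y^2 - y - 1.
None of them divide g (all give nonzero remainder).
No irreducible factor of degree ≤ 2 exists, so g is irreducible over GF(3).

Yes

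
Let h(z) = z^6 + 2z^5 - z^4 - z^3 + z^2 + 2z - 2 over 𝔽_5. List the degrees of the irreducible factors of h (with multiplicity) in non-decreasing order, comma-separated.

Roots in 𝔽_5: h(0) = 3; h(1) = 2; h(2) = 0 → root; h(3) = 0 → root; h(4) = 1.
Linear factors from roots: (z - 2), (z + 2).
Complete factorization: h(z) = (z + 2)·(z - 2)·(z^2 - 2z - 1)·(z^2 - z + 2).
Factor degrees with multiplicity: 1 + 1 + 2 + 2 = 6.

1, 1, 2, 2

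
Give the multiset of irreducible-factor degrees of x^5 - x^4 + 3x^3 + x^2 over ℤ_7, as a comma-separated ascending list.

Write h(x) = x^5 - x^4 + 3x^3 + x^2.
Linear factors from roots: (x), (x - 3).
Complete factorization: h(x) = (x - 3)·(x)^2·(x^2 + 2x + 2).
Factor degrees with multiplicity: 1 + 1 + 1 + 2 = 5.

1, 1, 1, 2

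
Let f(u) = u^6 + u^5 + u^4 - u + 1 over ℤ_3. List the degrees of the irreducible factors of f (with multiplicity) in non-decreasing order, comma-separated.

1, 1, 1, 3

Roots in ℤ_3: f(0) = 1; f(1) = 0 → root; f(2) = 0 → root.
Linear factors from roots: (u - 1), (u + 1).
Complete factorization: f(u) = (u - 1)·(u + 1)^2·(u^3 - u - 1).
Factor degrees with multiplicity: 1 + 1 + 1 + 3 = 6.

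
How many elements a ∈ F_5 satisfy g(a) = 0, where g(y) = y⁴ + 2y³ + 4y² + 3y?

4

Evaluate at each of the 5 elements of F_5:
g(0) = 0 → root; g(1) = 0 → root; g(2) = 4; g(3) = 0 → root; g(4) = 0 → root.
Roots: {0, 1, 3, 4}.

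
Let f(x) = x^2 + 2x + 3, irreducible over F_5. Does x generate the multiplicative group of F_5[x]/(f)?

Yes

|GF(5^2)^×| = 5^2 − 1 = 24. Prime factorization: 24 = 2^3·3.
f is primitive ⇔ x has order 24 in GF(5)[x]/(f), i.e. x^(24/q) ≠ 1 for each prime q | 24.
x^(12) mod f = 4.
x^(8) mod f = 4x + 1.
None equal 1, so x has full order 24; f is primitive.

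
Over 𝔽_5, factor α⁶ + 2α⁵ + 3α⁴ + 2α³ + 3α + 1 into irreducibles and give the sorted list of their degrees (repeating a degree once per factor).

6

Write g(α) = α⁶ + 2α⁵ + 3α⁴ + 2α³ + 3α + 1.
Roots in 𝔽_5: g(0) = 1; g(1) = 2; g(2) = 4; g(3) = 2; g(4) = 3.
Complete factorization: g(α) = (α⁶ + 2α⁵ + 3α⁴ + 2α³ + 3α + 1).
Factor degrees with multiplicity: 6 = 6.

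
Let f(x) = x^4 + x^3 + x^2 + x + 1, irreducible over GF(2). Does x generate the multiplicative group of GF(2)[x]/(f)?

|GF(2^4)^×| = 2^4 − 1 = 15. Prime factorization: 15 = 3·5.
f is primitive ⇔ x has order 15 in GF(2)[x]/(f), i.e. x^(15/q) ≠ 1 for each prime q | 15.
x^(5) mod f = 1
x^(3) mod f = x^3.
Since x^(5) = 1, the order of x divides 5 < 15; not primitive.

No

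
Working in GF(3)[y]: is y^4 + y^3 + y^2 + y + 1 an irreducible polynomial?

Yes

Write h(y) = y^4 + y^3 + y^2 + y + 1.
Check for roots in GF(3): h(0) = 1; h(1) = 2; h(2) = 1.
No roots, so no linear factors.
Monic irreducibles of degree 2 over GF(3): y^2 + 1, y^2 + y - 1, y^2 - y - 1.
None of them divide h (all give nonzero remainder).
No irreducible factor of degree ≤ 2 exists, so h is irreducible over GF(3).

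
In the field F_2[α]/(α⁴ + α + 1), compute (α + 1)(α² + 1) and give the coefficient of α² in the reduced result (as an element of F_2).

Multiply in F_2[α]: (α + 1)·(α² + 1) = α³ + α² + α + 1.
Reduced: α³ + α² + α + 1.

1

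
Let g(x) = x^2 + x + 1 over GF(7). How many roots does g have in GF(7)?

Evaluate at each of the 7 elements of GF(7):
g(0) = 1; g(1) = 3; g(2) = 0 → root; g(3) = 6; g(4) = 0 → root; g(5) = 3; g(6) = 1.
Roots: {2, 4}.

2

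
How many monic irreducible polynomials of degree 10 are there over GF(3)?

By the necklace-counting formula, N_3(10) = (1/10) Σ_{d|10} μ(10/d)·3^d.
Divisors of 10: 1, 2, 5, 10; μ(10/d) for each: 1, -1, -1, 1.
Σ = 3^1 − 3^2 − 3^5 + 3^10 = 58800.
N = 58800/10 = 5880.

5880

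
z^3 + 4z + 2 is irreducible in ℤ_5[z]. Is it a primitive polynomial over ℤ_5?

Write f(z) = z^3 + 4z + 2.
|GF(5^3)^×| = 5^3 − 1 = 124. Prime factorization: 124 = 2^2·31.
f is primitive ⇔ z has order 124 in GF(5)[z]/(f), i.e. z^(124/q) ≠ 1 for each prime q | 124.
z^(62) mod f = 4.
z^(4) mod f = z^2 + 3z.
None equal 1, so z has full order 124; f is primitive.

Yes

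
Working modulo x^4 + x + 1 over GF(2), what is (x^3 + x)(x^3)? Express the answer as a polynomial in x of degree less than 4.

Multiply in GF(2)[x]: (x^3 + x)·(x^3) = x^6 + x^4.
Reduce using x^4 ≡ x + 1 (mod x^4 + x + 1).
Reduced: x^3 + x^2 + x + 1.

x^3 + x^2 + x + 1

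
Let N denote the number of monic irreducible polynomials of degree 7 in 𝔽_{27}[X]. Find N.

By the necklace-counting formula, N_27(7) = (1/7) Σ_{d|7} μ(7/d)·27^d.
Divisors of 7: 1, 7; μ(7/d) for each: -1, 1.
Σ = − 27^1 + 27^7 = 10460353176.
N = 10460353176/7 = 1494336168.

1494336168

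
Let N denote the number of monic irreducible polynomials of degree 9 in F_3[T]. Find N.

2184

By the necklace-counting formula, N_3(9) = (1/9) Σ_{d|9} μ(9/d)·3^d.
Divisors of 9: 1, 3, 9; μ(9/d) for each: 0, -1, 1.
Σ = − 3^3 + 3^9 = 19656.
N = 19656/9 = 2184.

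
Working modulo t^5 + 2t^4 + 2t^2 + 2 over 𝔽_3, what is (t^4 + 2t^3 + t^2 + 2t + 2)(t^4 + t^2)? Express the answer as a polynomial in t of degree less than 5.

t^4 + 2t^3 + 2t + 1

Multiply in 𝔽_3[t]: (t^4 + 2t^3 + t^2 + 2t + 2)·(t^4 + t^2) = t^8 + 2t^7 + 2t^6 + t^5 + 2t^3 + 2t^2.
Reduce using t^5 ≡ t^4 + t^2 + 1 (mod t^5 + 2t^4 + 2t^2 + 2).
Reduced: t^4 + 2t^3 + 2t + 1.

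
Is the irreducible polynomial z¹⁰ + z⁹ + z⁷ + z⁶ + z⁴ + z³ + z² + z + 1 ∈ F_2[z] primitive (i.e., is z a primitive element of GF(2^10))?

Yes

Write f(z) = z¹⁰ + z⁹ + z⁷ + z⁶ + z⁴ + z³ + z² + z + 1.
|GF(2^10)^×| = 2^10 − 1 = 1023. Prime factorization: 1023 = 3·11·31.
f is primitive ⇔ z has order 1023 in GF(2)[z]/(f), i.e. z^(1023/q) ≠ 1 for each prime q | 1023.
z^(341) mod f = z⁶ + z³ + z² + 1.
z^(93) mod f = z⁸ + z⁶ + z⁵ + z³ + z + 1.
z^(33) mod f = z⁸ + z⁶ + z⁵ + z⁴ + z.
None equal 1, so z has full order 1023; f is primitive.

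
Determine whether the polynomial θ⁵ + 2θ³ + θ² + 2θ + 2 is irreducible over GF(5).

Write h(θ) = θ⁵ + 2θ³ + θ² + 2θ + 2.
Check for roots in GF(5): h(0) = 2; h(1) = 3; h(2) = 3; h(3) = 4; h(4) = 3.
No roots, so no linear factors.
Degree-2 irreducible divisors: test the 10 monic irreducibles of degree 2 over GF(5).
None of them divide h (all give nonzero remainder).
No irreducible factor of degree ≤ 2 exists, so h is irreducible over GF(5).

Yes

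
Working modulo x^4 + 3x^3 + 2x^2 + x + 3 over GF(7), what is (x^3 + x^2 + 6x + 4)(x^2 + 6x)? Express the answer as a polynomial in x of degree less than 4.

Multiply in GF(7)[x]: (x^3 + x^2 + 6x + 4)·(x^2 + 6x) = x^5 + 5x^3 + 5x^2 + 3x.
Reduce using x^4 ≡ 4x^3 + 5x^2 + 6x + 4 (mod x^4 + 3x^3 + 2x^2 + x + 3).
Reduced: 5x^3 + 3x^2 + 3x + 2.

5x^3 + 3x^2 + 3x + 2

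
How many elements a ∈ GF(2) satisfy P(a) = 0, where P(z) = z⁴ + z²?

2

Evaluate at each of the 2 elements of GF(2):
P(0) = 0 → root; P(1) = 0 → root.
Roots: {0, 1}.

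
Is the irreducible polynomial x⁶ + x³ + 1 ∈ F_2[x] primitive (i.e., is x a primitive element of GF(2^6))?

No

Write f(x) = x⁶ + x³ + 1.
|GF(2^6)^×| = 2^6 − 1 = 63. Prime factorization: 63 = 3^2·7.
f is primitive ⇔ x has order 63 in GF(2)[x]/(f), i.e. x^(63/q) ≠ 1 for each prime q | 63.
x^(21) mod f = x³.
x^(9) mod f = 1
Since x^(9) = 1, the order of x divides 9 < 63; not primitive.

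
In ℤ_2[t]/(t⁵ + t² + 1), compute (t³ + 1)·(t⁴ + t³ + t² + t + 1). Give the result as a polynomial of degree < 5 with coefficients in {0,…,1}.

Multiply in ℤ_2[t]: (t³ + 1)·(t⁴ + t³ + t² + t + 1) = t⁷ + t⁶ + t⁵ + t² + t + 1.
Reduce using t⁵ ≡ t² + 1 (mod t⁵ + t² + 1).
Reduced: t⁴ + t³ + t².

t^4 + t^3 + t^2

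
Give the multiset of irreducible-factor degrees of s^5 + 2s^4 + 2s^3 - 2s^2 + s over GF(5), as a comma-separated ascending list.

Write f(s) = s^5 + 2s^4 + 2s^3 - 2s^2 + s.
Roots in GF(5): f(0) = 0 → root; f(1) = 4; f(2) = 4; f(3) = 4; f(4) = 1.
Linear factors from roots: (s).
Complete factorization: f(s) = (s)·(s^2 - 2s - 2)·(s^2 - s + 2).
Factor degrees with multiplicity: 1 + 2 + 2 = 5.

1, 2, 2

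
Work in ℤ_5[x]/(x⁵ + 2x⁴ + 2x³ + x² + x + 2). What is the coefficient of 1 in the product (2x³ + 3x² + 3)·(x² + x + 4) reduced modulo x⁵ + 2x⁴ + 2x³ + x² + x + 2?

3

Multiply in ℤ_5[x]: (2x³ + 3x² + 3)·(x² + x + 4) = 2x⁵ + x³ + 3x + 2.
Reduce using x⁵ ≡ 3x⁴ + 3x³ + 4x² + 4x + 3 (mod x⁵ + 2x⁴ + 2x³ + x² + x + 2).
Reduced: x⁴ + 2x³ + 3x² + x + 3.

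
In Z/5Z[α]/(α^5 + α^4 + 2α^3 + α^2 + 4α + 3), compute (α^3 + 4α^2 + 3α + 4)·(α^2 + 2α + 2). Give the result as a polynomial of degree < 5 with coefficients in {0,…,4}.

α^3 + 2α^2

Multiply in Z/5Z[α]: (α^3 + 4α^2 + 3α + 4)·(α^2 + 2α + 2) = α^5 + α^4 + 3α^3 + 3α^2 + 4α + 3.
Reduce using α^5 ≡ 4α^4 + 3α^3 + 4α^2 + α + 2 (mod α^5 + α^4 + 2α^3 + α^2 + 4α + 3).
Reduced: α^3 + 2α^2.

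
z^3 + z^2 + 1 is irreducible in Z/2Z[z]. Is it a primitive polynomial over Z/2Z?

Write f(z) = z^3 + z^2 + 1.
|GF(2^3)^×| = 2^3 − 1 = 7. Prime factorization: 7 = 7.
f is primitive ⇔ z has order 7 in GF(2)[z]/(f), i.e. z^(7/q) ≠ 1 for each prime q | 7.
z^(1) mod f = z.
None equal 1, so z has full order 7; f is primitive.

Yes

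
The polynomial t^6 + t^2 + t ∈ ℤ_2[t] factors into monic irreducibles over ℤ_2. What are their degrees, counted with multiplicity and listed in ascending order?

1, 2, 3

Write f(t) = t^6 + t^2 + t.
Roots in ℤ_2: f(0) = 0 → root; f(1) = 1.
Linear factors from roots: (t).
Complete factorization: f(t) = (t)·(t^2 + t + 1)·(t^3 + t^2 + 1).
Factor degrees with multiplicity: 1 + 2 + 3 = 6.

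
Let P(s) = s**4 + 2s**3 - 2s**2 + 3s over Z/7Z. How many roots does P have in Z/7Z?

Evaluate at each of the 7 elements of Z/7Z:
P(0) = 0 → root; P(1) = 4; P(2) = 2; P(3) = 0 → root; P(4) = 0 → root; P(5) = 0 → root; P(6) = 1.
Roots: {0, 3, 4, 5}.

4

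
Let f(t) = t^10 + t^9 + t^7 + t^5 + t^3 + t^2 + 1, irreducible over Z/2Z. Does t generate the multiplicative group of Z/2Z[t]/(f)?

No

|GF(2^10)^×| = 2^10 − 1 = 1023. Prime factorization: 1023 = 3·11·31.
f is primitive ⇔ t has order 1023 in GF(2)[t]/(f), i.e. t^(1023/q) ≠ 1 for each prime q | 1023.
t^(341) mod f = 1
t^(93) mod f = t^8 + t^5 + t.
t^(33) mod f = t^9 + t^5 + t^4 + t^3 + 1.
Since t^(341) = 1, the order of t divides 341 < 1023; not primitive.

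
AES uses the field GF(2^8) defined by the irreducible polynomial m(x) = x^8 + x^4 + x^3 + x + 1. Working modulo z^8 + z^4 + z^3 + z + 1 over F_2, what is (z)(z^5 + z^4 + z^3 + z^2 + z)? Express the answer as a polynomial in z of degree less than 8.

z^6 + z^5 + z^4 + z^3 + z^2

Multiply in F_2[z]: (z)·(z^5 + z^4 + z^3 + z^2 + z) = z^6 + z^5 + z^4 + z^3 + z^2.
Reduced: z^6 + z^5 + z^4 + z^3 + z^2.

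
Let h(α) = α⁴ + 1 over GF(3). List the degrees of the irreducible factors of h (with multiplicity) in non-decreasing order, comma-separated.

2, 2

Roots in GF(3): h(0) = 1; h(1) = 2; h(2) = 2.
Complete factorization: h(α) = (α² + α - 1)·(α² - α - 1).
Factor degrees with multiplicity: 2 + 2 = 4.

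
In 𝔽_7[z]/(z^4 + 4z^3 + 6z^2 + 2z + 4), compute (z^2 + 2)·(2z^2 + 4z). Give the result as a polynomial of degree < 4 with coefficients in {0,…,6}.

Multiply in 𝔽_7[z]: (z^2 + 2)·(2z^2 + 4z) = 2z^4 + 4z^3 + 4z^2 + z.
Reduce using z^4 ≡ 3z^3 + z^2 + 5z + 3 (mod z^4 + 4z^3 + 6z^2 + 2z + 4).
Reduced: 3z^3 + 6z^2 + 4z + 6.

3z^3 + 6z^2 + 4z + 6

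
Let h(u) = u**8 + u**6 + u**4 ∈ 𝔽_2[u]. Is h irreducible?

No

Check for roots in 𝔽_2: h(0) = 0 → root; h(1) = 1.
h(0) = 0, so (u) divides h(u); h is reducible.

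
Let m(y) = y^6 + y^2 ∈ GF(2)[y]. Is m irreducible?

No

Check for roots in GF(2): m(0) = 0 → root; m(1) = 0 → root.
m(0) = 0, so (y) divides m(y); m is reducible.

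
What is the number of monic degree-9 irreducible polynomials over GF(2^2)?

By the necklace-counting formula, N_4(9) = (1/9) Σ_{d|9} μ(9/d)·4^d.
Divisors of 9: 1, 3, 9; μ(9/d) for each: 0, -1, 1.
Σ = − 4^3 + 4^9 = 262080.
N = 262080/9 = 29120.

29120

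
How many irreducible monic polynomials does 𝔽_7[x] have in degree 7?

Gauss's count: N_{7}(7) = (1/7) Σ_{d|7} μ(7/d)·7^d.
Divisors of 7: 1, 7; μ(7/d) for each: -1, 1.
Σ = − 7^1 + 7^7 = 823536.
N = 823536/7 = 117648.

117648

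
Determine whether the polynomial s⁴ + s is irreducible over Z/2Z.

No

Write P(s) = s⁴ + s.
Check for roots in Z/2Z: P(0) = 0 → root; P(1) = 0 → root.
P(0) = 0, so (s) divides P(s); P is reducible.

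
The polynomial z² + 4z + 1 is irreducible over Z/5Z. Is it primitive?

Write f(z) = z² + 4z + 1.
|GF(5^2)^×| = 5^2 − 1 = 24. Prime factorization: 24 = 2^3·3.
f is primitive ⇔ z has order 24 in GF(5)[z]/(f), i.e. z^(24/q) ≠ 1 for each prime q | 24.
z^(12) mod f = 1
z^(8) mod f = z + 4.
Since z^(12) = 1, the order of z divides 12 < 24; not primitive.

No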